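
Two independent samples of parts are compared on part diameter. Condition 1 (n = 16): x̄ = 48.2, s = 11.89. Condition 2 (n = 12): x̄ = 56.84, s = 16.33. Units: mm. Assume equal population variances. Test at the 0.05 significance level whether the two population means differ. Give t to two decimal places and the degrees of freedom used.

t = -1.62, df = 26

Let group 1 = condition 1, group 2 = condition 2. H0: μ_1 = μ_2; H1: μ_1 ≠ μ_2 (two-sample pooled-variance t-test, two-sided).
s_p² = [(16−1)·11.89² + (12−1)·16.33²]/(16+12−2) = 194.382
t = (48.2 − 56.84)/√[194.382·(1/16 + 1/12)] = -1.62
df = n₁ + n₂ − 2 = 26
Two-sided p-value ≈ 0.117
Since p ≈ 0.117 > α = 0.05, fail to reject H0; the evidence is not statistically significant.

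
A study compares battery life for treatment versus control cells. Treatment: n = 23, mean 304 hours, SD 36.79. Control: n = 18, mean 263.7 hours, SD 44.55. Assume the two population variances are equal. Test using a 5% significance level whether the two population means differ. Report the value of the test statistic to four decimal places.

3.1732

Let group 1 = treatment, group 2 = control. H0: μ_1 = μ_2; H1: μ_1 ≠ μ_2 (two-sample pooled-variance t-test, two-sided).
s_p² = [(23−1)·36.79² + (18−1)·44.55²]/(23+18−2) = 1628.64
t = (304 − 263.7)/√[1628.64·(1/23 + 1/18)] = 3.1732
df = n₁ + n₂ − 2 = 39
Two-sided p-value ≈ 0.003
Since p ≈ 0.003 < α = 0.05, reject H0; the data support H1.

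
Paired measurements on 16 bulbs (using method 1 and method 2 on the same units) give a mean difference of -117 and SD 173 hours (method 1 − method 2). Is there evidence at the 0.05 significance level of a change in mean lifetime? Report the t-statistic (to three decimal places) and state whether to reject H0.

t = -2.705; reject H0

H0: μ_d = 0; H1: μ_d ≠ 0 (paired t-test on the differences, two-sided).
t = d̄/(s_d/√n) = -117/(173/√16) = -2.705
df = n − 1 = 15
Two-sided p-value ≈ 0.0163
Since p ≈ 0.0163 < α = 0.05, reject H0; the evidence is statistically significant.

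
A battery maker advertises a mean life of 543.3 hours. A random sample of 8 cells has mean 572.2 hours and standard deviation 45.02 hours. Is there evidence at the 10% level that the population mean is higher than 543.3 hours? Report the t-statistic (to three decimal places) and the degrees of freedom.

H0: μ = 543.3; H1: μ > 543.3 (one-sample t-test, right-tailed).
t = (x̄ − μ₀)/(s/√n) = (572.2 − 543.3)/(45.02/√8) = 1.816
df = n − 1 = 7
p-value = P(T ≥ 1.816) ≈ 0.0561
Since p ≈ 0.0561 < α = 0.1, reject H0; the data support H1.

t = 1.816, df = 7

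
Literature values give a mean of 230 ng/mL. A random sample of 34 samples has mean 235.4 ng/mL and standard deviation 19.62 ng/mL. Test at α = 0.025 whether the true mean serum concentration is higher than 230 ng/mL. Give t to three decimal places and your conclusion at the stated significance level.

H0: μ = 230; H1: μ > 230 (one-sample t-test, right-tailed).
t = (x̄ − μ₀)/(s/√n) = (235.4 − 230)/(19.62/√34) = 1.605
df = n − 1 = 33
p-value = P(T ≥ 1.605) ≈ 0.059
Since p ≈ 0.059 > α = 0.025, fail to reject H0; the data do not provide sufficient evidence against H0.

t = 1.605; fail to reject H0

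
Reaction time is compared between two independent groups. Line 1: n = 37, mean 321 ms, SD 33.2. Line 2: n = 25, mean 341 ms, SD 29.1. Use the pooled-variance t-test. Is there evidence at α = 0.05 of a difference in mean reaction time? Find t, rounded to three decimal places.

Let group 1 = line 1, group 2 = line 2. H0: μ_1 = μ_2; H1: μ_1 ≠ μ_2 (two-sample pooled-variance t-test, two-sided).
s_p² = [(37−1)·33.2² + (25−1)·29.1²]/(37+25−2) = 1000.07
t = (321 − 341)/√[1000.07·(1/37 + 1/25)] = -2.443
df = n₁ + n₂ − 2 = 60
Two-sided p-value ≈ 0.018
Since p ≈ 0.018 < α = 0.05, reject H0; the data support H1.

-2.443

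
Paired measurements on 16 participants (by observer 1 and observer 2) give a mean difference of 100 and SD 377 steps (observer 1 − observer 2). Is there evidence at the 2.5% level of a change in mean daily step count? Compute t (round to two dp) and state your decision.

t = 1.06; fail to reject H0

H0: μ_d = 0; H1: μ_d ≠ 0 (paired t-test on the differences, two-sided).
t = d̄/(s_d/√n) = 100/(377/√16) = 1.06
df = n − 1 = 15
Two-sided p-value ≈ 0.3055
Since p ≈ 0.3055 > α = 0.025, fail to reject H0; the data do not provide sufficient evidence against H0.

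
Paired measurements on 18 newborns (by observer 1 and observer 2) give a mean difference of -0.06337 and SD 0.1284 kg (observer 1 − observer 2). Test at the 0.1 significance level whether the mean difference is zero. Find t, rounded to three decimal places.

-2.094

H0: μ_d = 0; H1: μ_d ≠ 0 (paired t-test on the differences, two-sided).
t = d̄/(s_d/√n) = -0.06337/(0.1284/√18) = -2.094
df = n − 1 = 17
Two-sided p-value ≈ 0.052
Since p ≈ 0.052 < α = 0.1, reject H0; the data support H1.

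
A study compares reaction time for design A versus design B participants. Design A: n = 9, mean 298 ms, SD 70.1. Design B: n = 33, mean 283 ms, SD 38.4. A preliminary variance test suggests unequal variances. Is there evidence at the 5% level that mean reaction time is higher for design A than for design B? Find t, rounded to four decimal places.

Let group 1 = design A, group 2 = design B. H0: μ_1 = μ_2; H1: μ_1 > μ_2 (Welch's two-sample t-test, right-tailed).
t = (x̄_1 − x̄_2)/√(s_1²/n_1 + s_2²/n_2) = (298 − 283)/√(70.1²/9 + 38.4²/33) = 0.6172
Welch–Satterthwaite df ≈ 9.35
p-value = P(T ≥ 0.6172) ≈ 0.2759
Since p ≈ 0.2759 > α = 0.05, fail to reject H0; the data do not provide sufficient evidence against H0.

0.6172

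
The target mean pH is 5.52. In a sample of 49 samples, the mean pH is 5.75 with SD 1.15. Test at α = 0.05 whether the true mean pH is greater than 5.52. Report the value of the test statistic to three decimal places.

H0: μ = 5.52; H1: μ > 5.52 (one-sample t-test, right-tailed).
t = (x̄ − μ₀)/(s/√n) = (5.75 − 5.52)/(1.15/√49) = 1.400
df = n − 1 = 48
p-value = P(T ≥ 1.400) ≈ 0.084
Since p ≈ 0.084 > α = 0.05, fail to reject H0; the data do not provide sufficient evidence against H0.

1.400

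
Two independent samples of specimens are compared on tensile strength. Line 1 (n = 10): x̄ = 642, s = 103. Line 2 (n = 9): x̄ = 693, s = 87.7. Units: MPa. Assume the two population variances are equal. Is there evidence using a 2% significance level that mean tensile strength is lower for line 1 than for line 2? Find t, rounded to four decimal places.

Let group 1 = line 1, group 2 = line 2. H0: μ_1 = μ_2; H1: μ_1 < μ_2 (two-sample pooled-variance t-test, left-tailed).
s_p² = [(10−1)·103² + (9−1)·87.7²]/(10+9−2) = 9235.96
t = (642 − 693)/√[9235.96·(1/10 + 1/9)] = -1.1550
df = n₁ + n₂ − 2 = 17
p-value = P(T ≤ -1.1550) ≈ 0.1320
Since p ≈ 0.1320 > α = 0.02, fail to reject H0; the data do not provide sufficient evidence against H0.

-1.1550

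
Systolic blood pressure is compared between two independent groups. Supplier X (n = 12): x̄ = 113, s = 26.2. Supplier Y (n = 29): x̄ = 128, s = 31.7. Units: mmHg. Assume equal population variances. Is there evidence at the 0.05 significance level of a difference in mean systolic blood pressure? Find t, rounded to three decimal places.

Let group 1 = supplier X, group 2 = supplier Y. H0: μ_1 = μ_2; H1: μ_1 ≠ μ_2 (two-sample pooled-variance t-test, two-sided).
s_p² = [(12−1)·26.2² + (29−1)·31.7²]/(12+29−2) = 915.071
t = (113 − 128)/√[915.071·(1/12 + 1/29)] = -1.445
df = n₁ + n₂ − 2 = 39
Two-sided p-value ≈ 0.157
Since p ≈ 0.157 > α = 0.05, fail to reject H0; the evidence is not statistically significant.

-1.445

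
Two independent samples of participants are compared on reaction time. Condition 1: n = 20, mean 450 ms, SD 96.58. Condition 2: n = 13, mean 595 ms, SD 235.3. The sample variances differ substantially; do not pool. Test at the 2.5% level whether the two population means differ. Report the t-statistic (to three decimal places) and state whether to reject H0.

Let group 1 = condition 1, group 2 = condition 2. H0: μ_1 = μ_2; H1: μ_1 ≠ μ_2 (Welch's two-sample t-test, two-sided).
t = (x̄_1 − x̄_2)/√(s_1²/n_1 + s_2²/n_2) = (450 − 595)/√(96.58²/20 + 235.3²/13) = -2.109
Welch–Satterthwaite df ≈ 14.66
Two-sided p-value ≈ 0.053
Since p ≈ 0.053 > α = 0.025, fail to reject H0; the evidence is not statistically significant.

t = -2.109; fail to reject H0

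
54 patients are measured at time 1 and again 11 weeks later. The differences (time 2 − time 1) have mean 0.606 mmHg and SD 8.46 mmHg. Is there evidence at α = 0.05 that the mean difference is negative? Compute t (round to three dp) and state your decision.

H0: μ_d = 0; H1: μ_d < 0 (paired t-test on the differences, left-tailed).
t = d̄/(s_d/√n) = 0.606/(8.46/√54) = 0.526
df = n − 1 = 53
p-value = P(T ≤ 0.526) ≈ 0.700
Since p ≈ 0.700 > α = 0.05, fail to reject H0; the evidence is not statistically significant.

t = 0.526; fail to reject H0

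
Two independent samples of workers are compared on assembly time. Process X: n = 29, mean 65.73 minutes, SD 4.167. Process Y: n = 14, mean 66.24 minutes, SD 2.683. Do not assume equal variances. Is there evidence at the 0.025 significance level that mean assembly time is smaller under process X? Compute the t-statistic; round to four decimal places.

Let group 1 = process X, group 2 = process Y. H0: μ_1 = μ_2; H1: μ_1 < μ_2 (Welch's two-sample t-test, left-tailed).
t = (x̄_1 − x̄_2)/√(s_1²/n_1 + s_2²/n_2) = (65.73 − 66.24)/√(4.167²/29 + 2.683²/14) = -0.4834
Welch–Satterthwaite df ≈ 37.37
p-value = P(T ≤ -0.4834) ≈ 0.3158
Since p ≈ 0.3158 > α = 0.025, fail to reject H0; the evidence is not statistically significant.

-0.4834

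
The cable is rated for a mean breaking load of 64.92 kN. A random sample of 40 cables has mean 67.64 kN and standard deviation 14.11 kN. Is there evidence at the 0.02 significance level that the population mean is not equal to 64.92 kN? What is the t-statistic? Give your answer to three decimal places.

H0: μ = 64.92; H1: μ ≠ 64.92 (one-sample t-test, two-sided).
t = (x̄ − μ₀)/(s/√n) = (67.64 − 64.92)/(14.11/√40) = 1.219
df = n − 1 = 39
Two-sided p-value ≈ 0.230
Since p ≈ 0.230 > α = 0.02, fail to reject H0; the evidence is not statistically significant.

1.219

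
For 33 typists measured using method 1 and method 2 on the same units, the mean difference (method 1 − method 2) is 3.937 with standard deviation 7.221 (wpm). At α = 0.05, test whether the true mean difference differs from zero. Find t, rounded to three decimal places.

H0: μ_d = 0; H1: μ_d ≠ 0 (paired t-test on the differences, two-sided).
t = d̄/(s_d/√n) = 3.937/(7.221/√33) = 3.132
df = n − 1 = 32
Two-sided p-value ≈ 0.0037
Since p ≈ 0.0037 < α = 0.05, reject H0; the data support H1.

3.132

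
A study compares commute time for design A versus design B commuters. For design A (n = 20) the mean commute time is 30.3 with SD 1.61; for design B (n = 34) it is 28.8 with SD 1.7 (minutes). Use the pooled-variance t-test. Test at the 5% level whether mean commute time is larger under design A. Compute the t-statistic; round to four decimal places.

Let group 1 = design A, group 2 = design B. H0: μ_1 = μ_2; H1: μ_1 > μ_2 (two-sample pooled-variance t-test, right-tailed).
s_p² = [(20−1)·1.61² + (34−1)·1.7²]/(20+34−2) = 2.78115
t = (30.3 − 28.8)/√[2.78115·(1/20 + 1/34)] = 3.1918
df = n₁ + n₂ − 2 = 52
p-value = P(T ≥ 3.1918) ≈ 0.0012
Since p ≈ 0.0012 < α = 0.05, reject H0; the evidence is statistically significant.

3.1918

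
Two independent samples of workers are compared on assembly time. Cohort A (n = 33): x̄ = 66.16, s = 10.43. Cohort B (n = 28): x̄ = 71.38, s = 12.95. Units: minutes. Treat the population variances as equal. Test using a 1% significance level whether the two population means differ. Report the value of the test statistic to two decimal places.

-1.74

Let group 1 = cohort A, group 2 = cohort B. H0: μ_1 = μ_2; H1: μ_1 ≠ μ_2 (two-sample pooled-variance t-test, two-sided).
s_p² = [(33−1)·10.43² + (28−1)·12.95²]/(33+28−2) = 135.747
t = (66.16 − 71.38)/√[135.747·(1/33 + 1/28)] = -1.74
df = n₁ + n₂ − 2 = 59
Two-sided p-value ≈ 0.0864
Since p ≈ 0.0864 > α = 0.01, fail to reject H0; the data do not provide sufficient evidence against H0.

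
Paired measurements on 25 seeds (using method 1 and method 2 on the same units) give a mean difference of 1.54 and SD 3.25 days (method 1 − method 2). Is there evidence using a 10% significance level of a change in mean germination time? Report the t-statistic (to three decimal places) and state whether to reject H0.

H0: μ_d = 0; H1: μ_d ≠ 0 (paired t-test on the differences, two-sided).
t = d̄/(s_d/√n) = 1.54/(3.25/√25) = 2.369
df = n − 1 = 24
Two-sided p-value ≈ 0.0262
Since p ≈ 0.0262 < α = 0.1, reject H0; the evidence is statistically significant.

t = 2.369; reject H0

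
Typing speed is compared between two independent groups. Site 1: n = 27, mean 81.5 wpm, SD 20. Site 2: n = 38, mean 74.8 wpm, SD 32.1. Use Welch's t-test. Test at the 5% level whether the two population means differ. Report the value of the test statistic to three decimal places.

Let group 1 = site 1, group 2 = site 2. H0: μ_1 = μ_2; H1: μ_1 ≠ μ_2 (Welch's two-sample t-test, two-sided).
t = (x̄_1 − x̄_2)/√(s_1²/n_1 + s_2²/n_2) = (81.5 − 74.8)/√(20²/27 + 32.1²/38) = 1.035
Welch–Satterthwaite df ≈ 62.10
Two-sided p-value ≈ 0.305
Since p ≈ 0.305 > α = 0.05, fail to reject H0; the evidence is not statistically significant.

1.035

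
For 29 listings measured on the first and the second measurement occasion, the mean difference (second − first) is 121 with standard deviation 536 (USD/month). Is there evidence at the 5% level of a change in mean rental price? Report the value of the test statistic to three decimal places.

H0: μ_d = 0; H1: μ_d ≠ 0 (paired t-test on the differences, two-sided).
t = d̄/(s_d/√n) = 121/(536/√29) = 1.216
df = n − 1 = 28
Two-sided p-value ≈ 0.2343
Since p ≈ 0.2343 > α = 0.05, fail to reject H0; the evidence is not statistically significant.

1.216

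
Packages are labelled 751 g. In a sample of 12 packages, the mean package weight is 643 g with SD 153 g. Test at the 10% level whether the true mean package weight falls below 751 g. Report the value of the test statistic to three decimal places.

-2.445

H0: μ = 751; H1: μ < 751 (one-sample t-test, left-tailed).
t = (x̄ − μ₀)/(s/√n) = (643 − 751)/(153/√12) = -2.445
df = n − 1 = 11
p-value = P(T ≤ -2.445) ≈ 0.0163
Since p ≈ 0.0163 < α = 0.1, reject H0; the data support H1.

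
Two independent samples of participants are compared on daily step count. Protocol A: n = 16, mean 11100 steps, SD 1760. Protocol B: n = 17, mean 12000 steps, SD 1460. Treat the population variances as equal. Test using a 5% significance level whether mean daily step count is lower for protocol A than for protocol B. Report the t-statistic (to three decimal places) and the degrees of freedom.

Let group 1 = protocol A, group 2 = protocol B. H0: μ_1 = μ_2; H1: μ_1 < μ_2 (two-sample pooled-variance t-test, left-tailed).
s_p² = [(16−1)·1760² + (17−1)·1460²]/(16+17−2) = 2599020
t = (11100 − 12000)/√[2599020·(1/16 + 1/17)] = -1.603
df = n₁ + n₂ − 2 = 31
p-value = P(T ≤ -1.603) ≈ 0.060
Since p ≈ 0.060 > α = 0.05, fail to reject H0; the data do not provide sufficient evidence against H0.

t = -1.603, df = 31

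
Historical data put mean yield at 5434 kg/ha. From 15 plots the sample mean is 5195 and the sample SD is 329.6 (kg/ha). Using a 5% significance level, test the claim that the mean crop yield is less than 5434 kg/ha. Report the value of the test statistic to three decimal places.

-2.808

H0: μ = 5434; H1: μ < 5434 (one-sample t-test, left-tailed).
t = (x̄ − μ₀)/(s/√n) = (5195 − 5434)/(329.6/√15) = -2.808
df = n − 1 = 14
p-value = P(T ≤ -2.808) ≈ 0.0070
Since p ≈ 0.0070 < α = 0.05, reject H0; the data support H1.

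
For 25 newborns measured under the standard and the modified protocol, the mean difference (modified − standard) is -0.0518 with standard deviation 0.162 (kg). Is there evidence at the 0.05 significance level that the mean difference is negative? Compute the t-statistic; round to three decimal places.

H0: μ_d = 0; H1: μ_d < 0 (paired t-test on the differences, left-tailed).
t = d̄/(s_d/√n) = -0.0518/(0.162/√25) = -1.599
df = n − 1 = 24
p-value = P(T ≤ -1.599) ≈ 0.061
Since p ≈ 0.061 > α = 0.05, fail to reject H0; the data do not provide sufficient evidence against H0.

-1.599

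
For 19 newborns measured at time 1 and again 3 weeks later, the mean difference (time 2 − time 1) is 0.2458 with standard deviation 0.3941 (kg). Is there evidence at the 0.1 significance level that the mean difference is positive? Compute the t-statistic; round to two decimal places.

2.72

H0: μ_d = 0; H1: μ_d > 0 (paired t-test on the differences, right-tailed).
t = d̄/(s_d/√n) = 0.2458/(0.3941/√19) = 2.72
df = n − 1 = 18
p-value = P(T ≥ 2.72) ≈ 0.007
Since p ≈ 0.007 < α = 0.1, reject H0; the evidence is statistically significant.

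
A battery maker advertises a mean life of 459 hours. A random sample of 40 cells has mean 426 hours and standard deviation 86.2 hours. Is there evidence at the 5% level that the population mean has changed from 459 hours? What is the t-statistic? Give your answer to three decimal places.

-2.421

H0: μ = 459; H1: μ ≠ 459 (one-sample t-test, two-sided).
t = (x̄ − μ₀)/(s/√n) = (426 − 459)/(86.2/√40) = -2.421
df = n − 1 = 39
Two-sided p-value ≈ 0.0202
Since p ≈ 0.0202 < α = 0.05, reject H0; the evidence is statistically significant.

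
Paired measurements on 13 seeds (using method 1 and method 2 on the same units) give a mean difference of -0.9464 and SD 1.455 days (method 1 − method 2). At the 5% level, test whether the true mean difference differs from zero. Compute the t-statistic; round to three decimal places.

H0: μ_d = 0; H1: μ_d ≠ 0 (paired t-test on the differences, two-sided).
t = d̄/(s_d/√n) = -0.9464/(1.455/√13) = -2.345
df = n − 1 = 12
Two-sided p-value ≈ 0.037
Since p ≈ 0.037 < α = 0.05, reject H0; the data support H1.

-2.345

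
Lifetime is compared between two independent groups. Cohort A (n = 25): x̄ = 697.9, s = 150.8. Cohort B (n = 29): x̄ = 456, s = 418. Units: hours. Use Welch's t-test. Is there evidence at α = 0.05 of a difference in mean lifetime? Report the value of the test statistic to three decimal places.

2.905

Let group 1 = cohort A, group 2 = cohort B. H0: μ_1 = μ_2; H1: μ_1 ≠ μ_2 (Welch's two-sample t-test, two-sided).
t = (x̄_1 − x̄_2)/√(s_1²/n_1 + s_2²/n_2) = (697.9 − 456)/√(150.8²/25 + 418²/29) = 2.905
Welch–Satterthwaite df ≈ 36.13
Two-sided p-value ≈ 0.006
Since p ≈ 0.006 < α = 0.05, reject H0; the evidence is statistically significant.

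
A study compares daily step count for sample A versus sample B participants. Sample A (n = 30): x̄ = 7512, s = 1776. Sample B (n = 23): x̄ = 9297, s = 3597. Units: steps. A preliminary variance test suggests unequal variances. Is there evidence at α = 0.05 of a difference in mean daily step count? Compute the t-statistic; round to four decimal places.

Let group 1 = sample A, group 2 = sample B. H0: μ_1 = μ_2; H1: μ_1 ≠ μ_2 (Welch's two-sample t-test, two-sided).
t = (x̄_1 − x̄_2)/√(s_1²/n_1 + s_2²/n_2) = (7512 − 9297)/√(1776²/30 + 3597²/23) = -2.1845
Welch–Satterthwaite df ≈ 30.19
Two-sided p-value ≈ 0.037
Since p ≈ 0.037 < α = 0.05, reject H0; the evidence is statistically significant.

-2.1845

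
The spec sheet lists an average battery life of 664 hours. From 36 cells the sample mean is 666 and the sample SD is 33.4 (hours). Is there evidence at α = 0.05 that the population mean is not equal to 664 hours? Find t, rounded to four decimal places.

0.3593

H0: μ = 664; H1: μ ≠ 664 (one-sample t-test, two-sided).
t = (x̄ − μ₀)/(s/√n) = (666 − 664)/(33.4/√36) = 0.3593
df = n − 1 = 35
Two-sided p-value ≈ 0.722
Since p ≈ 0.722 > α = 0.05, fail to reject H0; the data do not provide sufficient evidence against H0.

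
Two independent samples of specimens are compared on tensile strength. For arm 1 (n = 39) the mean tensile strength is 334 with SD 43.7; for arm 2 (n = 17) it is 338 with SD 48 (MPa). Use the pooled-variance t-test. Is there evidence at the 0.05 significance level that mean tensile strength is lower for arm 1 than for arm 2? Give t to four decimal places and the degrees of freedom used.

Let group 1 = arm 1, group 2 = arm 2. H0: μ_1 = μ_2; H1: μ_1 < μ_2 (two-sample pooled-variance t-test, left-tailed).
s_p² = [(39−1)·43.7² + (17−1)·48²]/(39+17−2) = 2026.52
t = (334 − 338)/√[2026.52·(1/39 + 1/17)] = -0.3057
df = n₁ + n₂ − 2 = 54
p-value = P(T ≤ -0.3057) ≈ 0.3805
Since p ≈ 0.3805 > α = 0.05, fail to reject H0; the data do not provide sufficient evidence against H0.

t = -0.3057, df = 54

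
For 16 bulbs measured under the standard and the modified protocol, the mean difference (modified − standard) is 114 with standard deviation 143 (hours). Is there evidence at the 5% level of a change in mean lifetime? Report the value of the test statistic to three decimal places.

H0: μ_d = 0; H1: μ_d ≠ 0 (paired t-test on the differences, two-sided).
t = d̄/(s_d/√n) = 114/(143/√16) = 3.189
df = n − 1 = 15
Two-sided p-value ≈ 0.006
Since p ≈ 0.006 < α = 0.05, reject H0; the evidence is statistically significant.

3.189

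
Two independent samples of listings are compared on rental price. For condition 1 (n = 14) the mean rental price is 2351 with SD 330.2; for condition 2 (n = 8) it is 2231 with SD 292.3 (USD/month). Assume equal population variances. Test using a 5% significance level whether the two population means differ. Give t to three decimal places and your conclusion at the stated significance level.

Let group 1 = condition 1, group 2 = condition 2. H0: μ_1 = μ_2; H1: μ_1 ≠ μ_2 (two-sample pooled-variance t-test, two-sided).
s_p² = [(14−1)·330.2² + (8−1)·292.3²]/(14+8−2) = 100775
t = (2351 − 2231)/√[100775·(1/14 + 1/8)] = 0.853
df = n₁ + n₂ − 2 = 20
Two-sided p-value ≈ 0.4038
Since p ≈ 0.4038 > α = 0.05, fail to reject H0; the evidence is not statistically significant.

t = 0.853; fail to reject H0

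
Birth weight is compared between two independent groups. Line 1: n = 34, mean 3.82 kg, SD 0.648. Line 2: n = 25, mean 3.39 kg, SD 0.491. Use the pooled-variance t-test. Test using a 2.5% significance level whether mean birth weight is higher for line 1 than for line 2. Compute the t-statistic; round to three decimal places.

2.780

Let group 1 = line 1, group 2 = line 2. H0: μ_1 = μ_2; H1: μ_1 > μ_2 (two-sample pooled-variance t-test, right-tailed).
s_p² = [(34−1)·0.648² + (25−1)·0.491²]/(34+25−2) = 0.34461
t = (3.82 − 3.39)/√[0.34461·(1/34 + 1/25)] = 2.780
df = n₁ + n₂ − 2 = 57
p-value = P(T ≥ 2.780) ≈ 0.004
Since p ≈ 0.004 < α = 0.025, reject H0; the data support H1.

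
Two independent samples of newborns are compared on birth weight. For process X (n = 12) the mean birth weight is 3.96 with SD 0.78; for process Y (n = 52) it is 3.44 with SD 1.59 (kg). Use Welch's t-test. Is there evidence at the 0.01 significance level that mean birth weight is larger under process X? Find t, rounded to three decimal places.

Let group 1 = process X, group 2 = process Y. H0: μ_1 = μ_2; H1: μ_1 > μ_2 (Welch's two-sample t-test, right-tailed).
t = (x̄_1 − x̄_2)/√(s_1²/n_1 + s_2²/n_2) = (3.96 − 3.44)/√(0.78²/12 + 1.59²/52) = 1.650
Welch–Satterthwaite df ≈ 35.22
p-value = P(T ≥ 1.650) ≈ 0.0539
Since p ≈ 0.0539 > α = 0.01, fail to reject H0; the data do not provide sufficient evidence against H0.

1.650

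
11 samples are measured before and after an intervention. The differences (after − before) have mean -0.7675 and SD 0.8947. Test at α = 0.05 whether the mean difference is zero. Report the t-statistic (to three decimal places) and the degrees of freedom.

H0: μ_d = 0; H1: μ_d ≠ 0 (paired t-test on the differences, two-sided).
t = d̄/(s_d/√n) = -0.7675/(0.8947/√11) = -2.845
df = n − 1 = 10
Two-sided p-value ≈ 0.0174
Since p ≈ 0.0174 < α = 0.05, reject H0; the data support H1.

t = -2.845, df = 10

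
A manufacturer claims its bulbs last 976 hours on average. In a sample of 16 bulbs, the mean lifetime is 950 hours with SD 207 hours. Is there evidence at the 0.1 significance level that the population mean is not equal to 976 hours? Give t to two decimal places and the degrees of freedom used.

H0: μ = 976; H1: μ ≠ 976 (one-sample t-test, two-sided).
t = (x̄ − μ₀)/(s/√n) = (950 − 976)/(207/√16) = -0.50
df = n − 1 = 15
Two-sided p-value ≈ 0.6227
Since p ≈ 0.6227 > α = 0.1, fail to reject H0; the evidence is not statistically significant.

t = -0.50, df = 15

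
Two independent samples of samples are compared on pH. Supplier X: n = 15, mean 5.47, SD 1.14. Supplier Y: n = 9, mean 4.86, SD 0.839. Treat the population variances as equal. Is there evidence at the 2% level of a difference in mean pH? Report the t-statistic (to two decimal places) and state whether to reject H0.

Let group 1 = supplier X, group 2 = supplier Y. H0: μ_1 = μ_2; H1: μ_1 ≠ μ_2 (two-sample pooled-variance t-test, two-sided).
s_p² = [(15−1)·1.14² + (9−1)·0.839²]/(15+9−2) = 1.08299
t = (5.47 − 4.86)/√[1.08299·(1/15 + 1/9)] = 1.39
df = n₁ + n₂ − 2 = 22
Two-sided p-value ≈ 0.178
Since p ≈ 0.178 > α = 0.02, fail to reject H0; the data do not provide sufficient evidence against H0.

t = 1.39; fail to reject H0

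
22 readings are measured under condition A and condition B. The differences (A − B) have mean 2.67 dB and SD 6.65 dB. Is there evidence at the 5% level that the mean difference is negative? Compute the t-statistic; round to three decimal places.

1.883

H0: μ_d = 0; H1: μ_d < 0 (paired t-test on the differences, left-tailed).
t = d̄/(s_d/√n) = 2.67/(6.65/√22) = 1.883
df = n − 1 = 21
p-value = P(T ≤ 1.883) ≈ 0.9632
Since p ≈ 0.9632 > α = 0.05, fail to reject H0; the data do not provide sufficient evidence against H0.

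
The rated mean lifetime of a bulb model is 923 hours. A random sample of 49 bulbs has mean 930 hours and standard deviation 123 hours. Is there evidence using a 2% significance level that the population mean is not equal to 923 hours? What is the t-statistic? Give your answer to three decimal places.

0.398

H0: μ = 923; H1: μ ≠ 923 (one-sample t-test, two-sided).
t = (x̄ − μ₀)/(s/√n) = (930 − 923)/(123/√49) = 0.398
df = n − 1 = 48
Two-sided p-value ≈ 0.6921
Since p ≈ 0.6921 > α = 0.02, fail to reject H0; the evidence is not statistically significant.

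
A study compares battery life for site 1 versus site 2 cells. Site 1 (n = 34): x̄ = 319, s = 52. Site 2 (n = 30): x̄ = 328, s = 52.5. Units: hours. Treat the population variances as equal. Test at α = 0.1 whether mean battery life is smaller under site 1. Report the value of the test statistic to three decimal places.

Let group 1 = site 1, group 2 = site 2. H0: μ_1 = μ_2; H1: μ_1 < μ_2 (two-sample pooled-variance t-test, left-tailed).
s_p² = [(34−1)·52² + (30−1)·52.5²]/(34+30−2) = 2728.44
t = (319 − 328)/√[2728.44·(1/34 + 1/30)] = -0.688
df = n₁ + n₂ − 2 = 62
p-value = P(T ≤ -0.688) ≈ 0.247
Since p ≈ 0.247 > α = 0.1, fail to reject H0; the evidence is not statistically significant.

-0.688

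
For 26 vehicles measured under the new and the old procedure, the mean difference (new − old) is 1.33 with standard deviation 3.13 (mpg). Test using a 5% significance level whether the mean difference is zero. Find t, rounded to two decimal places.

H0: μ_d = 0; H1: μ_d ≠ 0 (paired t-test on the differences, two-sided).
t = d̄/(s_d/√n) = 1.33/(3.13/√26) = 2.17
df = n − 1 = 25
Two-sided p-value ≈ 0.040
Since p ≈ 0.040 < α = 0.05, reject H0; the data support H1.

2.17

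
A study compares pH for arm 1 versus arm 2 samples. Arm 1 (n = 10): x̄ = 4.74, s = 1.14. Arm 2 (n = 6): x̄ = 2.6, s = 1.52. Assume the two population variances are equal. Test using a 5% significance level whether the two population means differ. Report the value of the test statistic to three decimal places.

Let group 1 = arm 1, group 2 = arm 2. H0: μ_1 = μ_2; H1: μ_1 ≠ μ_2 (two-sample pooled-variance t-test, two-sided).
s_p² = [(10−1)·1.14² + (6−1)·1.52²]/(10+6−2) = 1.6606
t = (4.74 − 2.6)/√[1.6606·(1/10 + 1/6)] = 3.216
df = n₁ + n₂ − 2 = 14
Two-sided p-value ≈ 0.006
Since p ≈ 0.006 < α = 0.05, reject H0; the data support H1.

3.216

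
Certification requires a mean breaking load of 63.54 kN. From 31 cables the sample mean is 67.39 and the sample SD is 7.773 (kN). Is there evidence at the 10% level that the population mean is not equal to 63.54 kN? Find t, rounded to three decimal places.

2.758

H0: μ = 63.54; H1: μ ≠ 63.54 (one-sample t-test, two-sided).
t = (x̄ − μ₀)/(s/√n) = (67.39 − 63.54)/(7.773/√31) = 2.758
df = n − 1 = 30
Two-sided p-value ≈ 0.0098
Since p ≈ 0.0098 < α = 0.1, reject H0; the data support H1.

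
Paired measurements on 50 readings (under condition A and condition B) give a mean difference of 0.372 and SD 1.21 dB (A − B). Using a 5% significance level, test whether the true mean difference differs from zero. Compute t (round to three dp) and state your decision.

t = 2.174; reject H0

H0: μ_d = 0; H1: μ_d ≠ 0 (paired t-test on the differences, two-sided).
t = d̄/(s_d/√n) = 0.372/(1.21/√50) = 2.174
df = n − 1 = 49
Two-sided p-value ≈ 0.035
Since p ≈ 0.035 < α = 0.05, reject H0; the data support H1.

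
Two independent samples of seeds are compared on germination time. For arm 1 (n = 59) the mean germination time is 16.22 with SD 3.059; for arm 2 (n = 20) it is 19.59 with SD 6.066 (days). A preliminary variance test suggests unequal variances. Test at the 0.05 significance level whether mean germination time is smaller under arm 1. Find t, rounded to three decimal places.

-2.384

Let group 1 = arm 1, group 2 = arm 2. H0: μ_1 = μ_2; H1: μ_1 < μ_2 (Welch's two-sample t-test, left-tailed).
t = (x̄_1 − x̄_2)/√(s_1²/n_1 + s_2²/n_2) = (16.22 − 19.59)/√(3.059²/59 + 6.066²/20) = -2.384
Welch–Satterthwaite df ≈ 22.36
p-value = P(T ≤ -2.384) ≈ 0.0130
Since p ≈ 0.0130 < α = 0.05, reject H0; the evidence is statistically significant.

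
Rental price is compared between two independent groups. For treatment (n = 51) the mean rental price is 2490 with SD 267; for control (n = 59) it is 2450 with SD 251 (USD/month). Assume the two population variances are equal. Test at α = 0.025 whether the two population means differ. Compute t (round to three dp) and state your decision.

t = 0.809; fail to reject H0

Let group 1 = treatment, group 2 = control. H0: μ_1 = μ_2; H1: μ_1 ≠ μ_2 (two-sample pooled-variance t-test, two-sided).
s_p² = [(51−1)·267² + (59−1)·251²]/(51+59−2) = 66838
t = (2490 − 2450)/√[66838·(1/51 + 1/59)] = 0.809
df = n₁ + n₂ − 2 = 108
Two-sided p-value ≈ 0.420
Since p ≈ 0.420 > α = 0.025, fail to reject H0; the data do not provide sufficient evidence against H0.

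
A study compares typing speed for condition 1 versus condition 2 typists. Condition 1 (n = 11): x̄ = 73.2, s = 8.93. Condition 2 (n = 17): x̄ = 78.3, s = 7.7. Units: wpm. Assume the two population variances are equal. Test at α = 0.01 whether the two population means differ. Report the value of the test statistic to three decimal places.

-1.608

Let group 1 = condition 1, group 2 = condition 2. H0: μ_1 = μ_2; H1: μ_1 ≠ μ_2 (two-sample pooled-variance t-test, two-sided).
s_p² = [(11−1)·8.93² + (17−1)·7.7²]/(11+17−2) = 67.1573
t = (73.2 − 78.3)/√[67.1573·(1/11 + 1/17)] = -1.608
df = n₁ + n₂ − 2 = 26
Two-sided p-value ≈ 0.1198
Since p ≈ 0.1198 > α = 0.01, fail to reject H0; the evidence is not statistically significant.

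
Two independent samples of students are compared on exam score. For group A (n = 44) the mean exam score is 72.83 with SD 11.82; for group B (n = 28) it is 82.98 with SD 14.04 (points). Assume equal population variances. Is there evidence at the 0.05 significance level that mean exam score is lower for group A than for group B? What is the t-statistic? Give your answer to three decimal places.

Let group 1 = group A, group 2 = group B. H0: μ_1 = μ_2; H1: μ_1 < μ_2 (two-sample pooled-variance t-test, left-tailed).
s_p² = [(44−1)·11.82² + (28−1)·14.04²]/(44+28−2) = 161.856
t = (72.83 − 82.98)/√[161.856·(1/44 + 1/28)] = -3.300
df = n₁ + n₂ − 2 = 70
p-value = P(T ≤ -3.300) ≈ 0.001
Since p ≈ 0.001 < α = 0.05, reject H0; the data support H1.

-3.300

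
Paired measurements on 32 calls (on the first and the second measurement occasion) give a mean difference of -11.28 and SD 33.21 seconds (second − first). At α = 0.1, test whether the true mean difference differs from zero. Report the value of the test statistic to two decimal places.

H0: μ_d = 0; H1: μ_d ≠ 0 (paired t-test on the differences, two-sided).
t = d̄/(s_d/√n) = -11.28/(33.21/√32) = -1.92
df = n − 1 = 31
Two-sided p-value ≈ 0.064
Since p ≈ 0.064 < α = 0.1, reject H0; the evidence is statistically significant.

-1.92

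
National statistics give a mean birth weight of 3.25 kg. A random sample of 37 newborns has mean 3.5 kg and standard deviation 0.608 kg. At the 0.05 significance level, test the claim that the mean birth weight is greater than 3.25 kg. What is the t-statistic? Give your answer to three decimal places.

2.501

H0: μ = 3.25; H1: μ > 3.25 (one-sample t-test, right-tailed).
t = (x̄ − μ₀)/(s/√n) = (3.5 − 3.25)/(0.608/√37) = 2.501
df = n − 1 = 36
p-value = P(T ≥ 2.501) ≈ 0.0085
Since p ≈ 0.0085 < α = 0.05, reject H0; the data support H1.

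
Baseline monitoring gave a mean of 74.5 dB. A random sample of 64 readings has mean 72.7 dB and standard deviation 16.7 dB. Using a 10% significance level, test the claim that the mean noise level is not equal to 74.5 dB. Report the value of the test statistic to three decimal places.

-0.862

H0: μ = 74.5; H1: μ ≠ 74.5 (one-sample t-test, two-sided).
t = (x̄ − μ₀)/(s/√n) = (72.7 − 74.5)/(16.7/√64) = -0.862
df = n − 1 = 63
Two-sided p-value ≈ 0.392
Since p ≈ 0.392 > α = 0.1, fail to reject H0; the data do not provide sufficient evidence against H0.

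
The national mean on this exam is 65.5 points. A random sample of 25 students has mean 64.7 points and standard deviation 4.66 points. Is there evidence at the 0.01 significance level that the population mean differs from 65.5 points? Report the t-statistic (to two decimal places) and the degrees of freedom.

H0: μ = 65.5; H1: μ ≠ 65.5 (one-sample t-test, two-sided).
t = (x̄ − μ₀)/(s/√n) = (64.7 − 65.5)/(4.66/√25) = -0.86
df = n − 1 = 24
Two-sided p-value ≈ 0.399
Since p ≈ 0.399 > α = 0.01, fail to reject H0; the data do not provide sufficient evidence against H0.

t = -0.86, df = 24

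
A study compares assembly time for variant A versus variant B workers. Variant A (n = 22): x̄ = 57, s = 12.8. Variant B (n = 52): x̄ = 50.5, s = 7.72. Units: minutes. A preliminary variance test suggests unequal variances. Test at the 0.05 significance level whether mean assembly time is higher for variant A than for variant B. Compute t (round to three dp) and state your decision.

t = 2.217; reject H0

Let group 1 = variant A, group 2 = variant B. H0: μ_1 = μ_2; H1: μ_1 > μ_2 (Welch's two-sample t-test, right-tailed).
t = (x̄_1 − x̄_2)/√(s_1²/n_1 + s_2²/n_2) = (57 − 50.5)/√(12.8²/22 + 7.72²/52) = 2.217
Welch–Satterthwaite df ≈ 27.69
p-value = P(T ≥ 2.217) ≈ 0.0175
Since p ≈ 0.0175 < α = 0.05, reject H0; the data support H1.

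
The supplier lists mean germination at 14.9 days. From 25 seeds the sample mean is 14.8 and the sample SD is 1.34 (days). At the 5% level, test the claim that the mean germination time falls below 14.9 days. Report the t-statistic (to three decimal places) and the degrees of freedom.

t = -0.373, df = 24

H0: μ = 14.9; H1: μ < 14.9 (one-sample t-test, left-tailed).
t = (x̄ − μ₀)/(s/√n) = (14.8 − 14.9)/(1.34/√25) = -0.373
df = n − 1 = 24
p-value = P(T ≤ -0.373) ≈ 0.356
Since p ≈ 0.356 > α = 0.05, fail to reject H0; the data do not provide sufficient evidence against H0.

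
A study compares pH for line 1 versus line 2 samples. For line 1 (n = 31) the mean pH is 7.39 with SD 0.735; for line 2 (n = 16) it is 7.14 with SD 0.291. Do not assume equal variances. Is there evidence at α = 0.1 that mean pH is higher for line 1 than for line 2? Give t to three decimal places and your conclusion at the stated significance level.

Let group 1 = line 1, group 2 = line 2. H0: μ_1 = μ_2; H1: μ_1 > μ_2 (Welch's two-sample t-test, right-tailed).
t = (x̄_1 − x̄_2)/√(s_1²/n_1 + s_2²/n_2) = (7.39 − 7.14)/√(0.735²/31 + 0.291²/16) = 1.659
Welch–Satterthwaite df ≈ 43.05
p-value = P(T ≥ 1.659) ≈ 0.052
Since p ≈ 0.052 < α = 0.1, reject H0; the data support H1.

t = 1.659; reject H0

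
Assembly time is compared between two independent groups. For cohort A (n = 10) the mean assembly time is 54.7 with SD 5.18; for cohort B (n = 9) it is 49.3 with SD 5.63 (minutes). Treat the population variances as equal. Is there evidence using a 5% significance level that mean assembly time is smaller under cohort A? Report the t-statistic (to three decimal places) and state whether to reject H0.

Let group 1 = cohort A, group 2 = cohort B. H0: μ_1 = μ_2; H1: μ_1 < μ_2 (two-sample pooled-variance t-test, left-tailed).
s_p² = [(10−1)·5.18² + (9−1)·5.63²]/(10+9−2) = 29.1216
t = (54.7 − 49.3)/√[29.1216·(1/10 + 1/9)] = 2.178
df = n₁ + n₂ − 2 = 17
p-value = P(T ≤ 2.178) ≈ 0.9781
Since p ≈ 0.9781 > α = 0.05, fail to reject H0; the evidence is not statistically significant.

t = 2.178; fail to reject H0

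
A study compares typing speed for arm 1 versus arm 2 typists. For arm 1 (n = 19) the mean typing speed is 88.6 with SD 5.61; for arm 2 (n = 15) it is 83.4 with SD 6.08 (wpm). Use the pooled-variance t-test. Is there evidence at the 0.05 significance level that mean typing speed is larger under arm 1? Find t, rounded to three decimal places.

Let group 1 = arm 1, group 2 = arm 2. H0: μ_1 = μ_2; H1: μ_1 > μ_2 (two-sample pooled-variance t-test, right-tailed).
s_p² = [(19−1)·5.61² + (15−1)·6.08²]/(19+15−2) = 33.8759
t = (88.6 − 83.4)/√[33.8759·(1/19 + 1/15)] = 2.587
df = n₁ + n₂ − 2 = 32
p-value = P(T ≥ 2.587) ≈ 0.0072
Since p ≈ 0.0072 < α = 0.05, reject H0; the data support H1.

2.587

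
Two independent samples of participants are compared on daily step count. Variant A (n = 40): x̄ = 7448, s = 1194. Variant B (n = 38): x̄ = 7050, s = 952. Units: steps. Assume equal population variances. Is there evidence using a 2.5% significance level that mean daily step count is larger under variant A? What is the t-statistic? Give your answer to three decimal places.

Let group 1 = variant A, group 2 = variant B. H0: μ_1 = μ_2; H1: μ_1 > μ_2 (two-sample pooled-variance t-test, right-tailed).
s_p² = [(40−1)·1194² + (38−1)·952²]/(40+38−2) = 1172800
t = (7448 − 7050)/√[1172800·(1/40 + 1/38)] = 1.622
df = n₁ + n₂ − 2 = 76
p-value = P(T ≥ 1.622) ≈ 0.0544
Since p ≈ 0.0544 > α = 0.025, fail to reject H0; the data do not provide sufficient evidence against H0.

1.622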